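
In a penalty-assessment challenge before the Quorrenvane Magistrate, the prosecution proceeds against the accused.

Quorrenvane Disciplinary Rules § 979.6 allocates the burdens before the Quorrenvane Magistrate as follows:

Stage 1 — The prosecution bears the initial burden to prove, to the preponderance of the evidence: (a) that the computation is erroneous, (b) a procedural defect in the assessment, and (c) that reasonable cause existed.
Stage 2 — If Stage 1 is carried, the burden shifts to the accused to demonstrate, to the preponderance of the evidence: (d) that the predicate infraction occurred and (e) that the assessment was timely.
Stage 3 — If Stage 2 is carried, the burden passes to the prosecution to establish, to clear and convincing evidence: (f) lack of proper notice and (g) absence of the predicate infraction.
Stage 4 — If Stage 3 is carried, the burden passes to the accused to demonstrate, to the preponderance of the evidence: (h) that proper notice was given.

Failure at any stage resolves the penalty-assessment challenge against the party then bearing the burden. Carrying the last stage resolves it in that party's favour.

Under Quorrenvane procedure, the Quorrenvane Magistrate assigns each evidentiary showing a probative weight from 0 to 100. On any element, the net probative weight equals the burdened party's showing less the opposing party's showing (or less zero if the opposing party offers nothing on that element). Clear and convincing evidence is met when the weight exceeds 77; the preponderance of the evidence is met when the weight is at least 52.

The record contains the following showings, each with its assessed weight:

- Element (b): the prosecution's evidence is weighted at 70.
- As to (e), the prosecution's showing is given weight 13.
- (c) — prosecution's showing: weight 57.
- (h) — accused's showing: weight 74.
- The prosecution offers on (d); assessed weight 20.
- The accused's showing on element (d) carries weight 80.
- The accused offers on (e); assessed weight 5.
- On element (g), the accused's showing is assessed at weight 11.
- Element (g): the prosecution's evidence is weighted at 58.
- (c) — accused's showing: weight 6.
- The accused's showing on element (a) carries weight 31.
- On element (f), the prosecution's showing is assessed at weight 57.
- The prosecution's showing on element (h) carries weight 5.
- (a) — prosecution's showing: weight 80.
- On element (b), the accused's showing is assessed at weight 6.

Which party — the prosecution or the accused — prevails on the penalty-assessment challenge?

accused

Stage 1 (prosecution, the preponderance of the evidence, weight is at least 52): (a) net 80−31=49 < 52 — fails; (b) net 70−6=64 ≥ 52 — meets; (c) net 57−6=51 < 52 — fails.
  Not every element is met, so the prosecution fails to carry Stage 1.
The accused prevails.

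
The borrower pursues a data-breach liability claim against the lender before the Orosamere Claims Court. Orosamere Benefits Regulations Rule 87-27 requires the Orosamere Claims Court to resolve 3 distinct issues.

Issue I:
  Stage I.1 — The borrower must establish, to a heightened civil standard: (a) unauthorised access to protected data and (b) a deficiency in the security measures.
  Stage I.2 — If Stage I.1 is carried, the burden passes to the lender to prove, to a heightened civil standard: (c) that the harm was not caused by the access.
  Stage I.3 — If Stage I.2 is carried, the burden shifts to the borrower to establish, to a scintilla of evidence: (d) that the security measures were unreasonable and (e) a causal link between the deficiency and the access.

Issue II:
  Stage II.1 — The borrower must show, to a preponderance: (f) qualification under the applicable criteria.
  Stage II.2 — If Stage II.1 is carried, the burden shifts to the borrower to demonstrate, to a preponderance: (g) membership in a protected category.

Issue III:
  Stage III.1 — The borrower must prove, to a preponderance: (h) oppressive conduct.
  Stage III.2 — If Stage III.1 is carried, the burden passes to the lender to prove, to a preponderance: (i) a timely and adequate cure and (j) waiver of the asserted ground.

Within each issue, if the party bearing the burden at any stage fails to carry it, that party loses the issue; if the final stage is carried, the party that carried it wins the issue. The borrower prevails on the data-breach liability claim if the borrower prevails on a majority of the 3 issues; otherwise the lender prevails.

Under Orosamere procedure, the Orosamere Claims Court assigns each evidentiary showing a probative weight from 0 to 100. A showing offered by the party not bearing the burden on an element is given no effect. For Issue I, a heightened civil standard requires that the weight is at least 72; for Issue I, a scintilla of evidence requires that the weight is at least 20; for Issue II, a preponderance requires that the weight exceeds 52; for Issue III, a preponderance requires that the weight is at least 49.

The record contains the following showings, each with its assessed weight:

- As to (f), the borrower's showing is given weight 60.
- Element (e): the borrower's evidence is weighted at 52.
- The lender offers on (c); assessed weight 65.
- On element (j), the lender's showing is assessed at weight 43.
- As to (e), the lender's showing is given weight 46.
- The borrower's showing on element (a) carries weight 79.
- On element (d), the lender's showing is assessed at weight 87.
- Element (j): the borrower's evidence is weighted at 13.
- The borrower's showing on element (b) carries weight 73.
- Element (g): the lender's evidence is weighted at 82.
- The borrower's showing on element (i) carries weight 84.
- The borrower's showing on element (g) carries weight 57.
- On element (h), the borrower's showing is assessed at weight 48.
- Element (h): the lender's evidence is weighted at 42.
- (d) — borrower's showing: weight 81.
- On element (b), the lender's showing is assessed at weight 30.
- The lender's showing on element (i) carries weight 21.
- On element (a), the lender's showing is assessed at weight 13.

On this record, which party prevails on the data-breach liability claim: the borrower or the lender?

borrower

— Issue I —
Stage I.1 — burden on borrower; standard: a heightened civil standard (weight is at least 72).
    (a): 79 (lender's 13 disregarded) ≥ 72 [met]
    (b): 73 (lender's 30 disregarded) ≥ 72 [met]
  Stage I.1 carried; the burden shifts to the lender.
Stage I.2 — burden on lender; standard: a heightened civil standard (weight is at least 72).
    (c): 65 < 72 [not met]
  Not every element is met, so the lender fails to carry Stage I.2.
The borrower prevails on this issue.
— Issue II —
At Stage II.1 the borrower must meet a preponderance (weight exceeds 52): on (f) the weight is 60, > 52, so (f) meets the standard.
  All elements met. The borrower retains the burden for Stage II.2.
At Stage II.2 the borrower must meet a preponderance (weight exceeds 52): on (g) the weight is 57 (the lender's 82 is given no effect), > 52, so (g) meets the standard.
  The borrower carries the last stage.
All stages carried — the borrower prevails on this issue.
— Issue III —
At Stage III.1 the borrower must meet a preponderance (weight is at least 49): on (h) the weight is 48 (the lender's 42 is given no effect), < 49, so (h) does not meet the standard.
  Stage III.1 not carried; the borrower fails its burden.
The lender prevails on this issue.
Per-issue: Issue I → borrower; Issue II → borrower; Issue III → lender. The borrower must prevail on a majority of issues; overall, the borrower prevails.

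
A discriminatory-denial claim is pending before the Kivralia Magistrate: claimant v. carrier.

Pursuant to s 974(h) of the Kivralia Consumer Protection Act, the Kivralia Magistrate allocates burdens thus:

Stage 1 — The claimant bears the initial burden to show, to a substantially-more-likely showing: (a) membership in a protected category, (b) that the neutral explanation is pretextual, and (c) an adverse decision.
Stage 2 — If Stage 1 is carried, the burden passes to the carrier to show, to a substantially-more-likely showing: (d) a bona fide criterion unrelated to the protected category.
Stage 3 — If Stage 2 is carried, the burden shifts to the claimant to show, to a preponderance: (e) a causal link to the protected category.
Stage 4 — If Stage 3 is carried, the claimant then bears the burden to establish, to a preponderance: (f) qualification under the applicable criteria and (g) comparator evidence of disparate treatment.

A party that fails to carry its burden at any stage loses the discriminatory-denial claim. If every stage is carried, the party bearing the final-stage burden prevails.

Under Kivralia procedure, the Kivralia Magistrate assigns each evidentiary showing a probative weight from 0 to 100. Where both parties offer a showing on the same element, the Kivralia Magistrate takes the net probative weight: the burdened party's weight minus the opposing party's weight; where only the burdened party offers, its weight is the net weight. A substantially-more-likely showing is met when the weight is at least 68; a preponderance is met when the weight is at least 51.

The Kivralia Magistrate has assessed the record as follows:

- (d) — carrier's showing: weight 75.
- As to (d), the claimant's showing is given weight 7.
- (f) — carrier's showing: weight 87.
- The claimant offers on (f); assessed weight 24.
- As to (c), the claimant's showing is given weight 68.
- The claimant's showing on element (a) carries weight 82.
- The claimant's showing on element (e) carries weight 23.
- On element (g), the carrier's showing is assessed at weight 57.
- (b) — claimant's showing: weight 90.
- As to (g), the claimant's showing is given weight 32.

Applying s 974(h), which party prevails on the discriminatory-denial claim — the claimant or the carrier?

At Stage 1 the claimant must meet a substantially-more-likely showing (weight is at least 68): on (a) the weight is 82, which does reach 68, so (a) meets the standard; on (b) the weight is 90, which does reach 68, so (b) meets the standard; on (c) the weight is 68, ≥ 68, so (c) meets the standard.
  Stage 1 carried; the burden shifts to the carrier.
At Stage 2 the carrier must meet a substantially-more-likely showing (weight is at least 68): on (d) the weight is 75 less the opposing 7 gives net 68, ≥ 68, so (d) meets the standard.
  Stage 2 is satisfied; the onus moves to the claimant.
At Stage 3 the claimant must meet a preponderance (weight is at least 51): on (e) the weight is 23, < 51, so (e) does not meet the standard.
  The claimant does not carry Stage 3.
The carrier prevails.

carrier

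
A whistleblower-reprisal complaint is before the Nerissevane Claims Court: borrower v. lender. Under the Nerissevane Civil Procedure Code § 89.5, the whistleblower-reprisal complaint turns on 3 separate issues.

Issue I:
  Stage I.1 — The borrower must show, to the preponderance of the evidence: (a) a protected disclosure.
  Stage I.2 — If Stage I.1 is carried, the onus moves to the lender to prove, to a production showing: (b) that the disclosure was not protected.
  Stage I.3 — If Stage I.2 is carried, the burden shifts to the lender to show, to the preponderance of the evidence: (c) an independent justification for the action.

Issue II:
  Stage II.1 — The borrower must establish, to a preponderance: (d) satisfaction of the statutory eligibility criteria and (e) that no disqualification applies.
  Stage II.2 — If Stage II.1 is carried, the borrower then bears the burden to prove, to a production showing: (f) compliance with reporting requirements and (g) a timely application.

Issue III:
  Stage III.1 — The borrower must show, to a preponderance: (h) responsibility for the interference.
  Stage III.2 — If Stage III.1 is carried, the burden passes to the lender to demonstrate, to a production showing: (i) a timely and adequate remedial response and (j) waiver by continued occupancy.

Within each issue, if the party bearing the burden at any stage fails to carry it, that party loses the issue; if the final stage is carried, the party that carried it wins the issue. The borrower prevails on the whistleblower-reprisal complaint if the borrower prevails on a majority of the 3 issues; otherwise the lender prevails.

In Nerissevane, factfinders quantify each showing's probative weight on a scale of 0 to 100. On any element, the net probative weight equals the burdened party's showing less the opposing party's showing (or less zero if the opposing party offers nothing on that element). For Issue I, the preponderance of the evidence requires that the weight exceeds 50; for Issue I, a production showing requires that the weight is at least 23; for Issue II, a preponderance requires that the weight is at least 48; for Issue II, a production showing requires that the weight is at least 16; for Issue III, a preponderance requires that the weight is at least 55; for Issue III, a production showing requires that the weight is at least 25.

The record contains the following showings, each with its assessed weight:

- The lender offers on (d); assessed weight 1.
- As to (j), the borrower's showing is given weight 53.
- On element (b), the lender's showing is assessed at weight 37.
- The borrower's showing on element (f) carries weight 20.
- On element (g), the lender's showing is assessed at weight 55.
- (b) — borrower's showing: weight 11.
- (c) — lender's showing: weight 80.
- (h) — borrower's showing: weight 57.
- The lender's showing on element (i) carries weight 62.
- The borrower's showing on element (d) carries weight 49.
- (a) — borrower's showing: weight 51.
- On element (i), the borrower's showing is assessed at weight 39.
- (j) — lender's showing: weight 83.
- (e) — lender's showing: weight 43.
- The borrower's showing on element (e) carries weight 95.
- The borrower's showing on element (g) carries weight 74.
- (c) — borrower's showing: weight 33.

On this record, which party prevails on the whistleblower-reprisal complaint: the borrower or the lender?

— Issue I —
At Stage I.1 the borrower must meet the preponderance of the evidence (weight exceeds 50): on (a) the weight is 51, > 50, so (a) meets the standard.
  The borrower carries Stage I.1; the lender now bears the burden.
At Stage I.2 the lender must meet a production showing (weight is at least 23): on (b) the weight is 37 less the opposing 11 gives net 26, ≥ 23, so (b) meets the standard.
  Stage I.2 is satisfied; the lender continues to bear the burden.
At Stage I.3 the lender must meet the preponderance of the evidence (weight exceeds 50): on (c) the weight is 80 less the opposing 33 gives net 47, ≤ 50, so (c) does not meet the standard.
  Stage I.3 not carried; the lender fails its burden.
The borrower prevails on this issue.
— Issue II —
At Stage II.1 the borrower must meet a preponderance (weight is at least 48): on (d) the weight is 49 less the opposing 1 gives net 48, which does reach 48, so (d) meets the standard; on (e) the weight is 95 less the opposing 43 gives net 52, which does reach 48, so (e) meets the standard.
  All elements met. The borrower retains the burden for Stage II.2.
At Stage II.2 the borrower must meet a production showing (weight is at least 16): on (f) the weight is 20, which does reach 16, so (f) meets the standard; on (g) the weight is 74 less the opposing 55 gives net 19, which does reach 16, so (g) meets the standard.
  Stage II.2 carried; the final stage is satisfied.
With every stage satisfied, the borrower prevails on this issue.
— Issue III —
Stage III.1 (borrower, a preponderance, weight is at least 55): (h) 57 ≥ 55 — meets.
  Stage III.1 carried; the burden shifts to the lender.
Stage III.2 (lender, a production showing, weight is at least 25): (i) net 62−39=23 < 25 — fails; (j) net 83−53=30 ≥ 25 — meets.
  Stage III.2 not carried; the lender fails its burden.
The analysis ends at Stage III.2; the borrower prevails on this issue.
Per-issue: Issue I → borrower; Issue II → borrower; Issue III → borrower. The borrower must prevail on a majority of issues; overall, the borrower prevails.

borrower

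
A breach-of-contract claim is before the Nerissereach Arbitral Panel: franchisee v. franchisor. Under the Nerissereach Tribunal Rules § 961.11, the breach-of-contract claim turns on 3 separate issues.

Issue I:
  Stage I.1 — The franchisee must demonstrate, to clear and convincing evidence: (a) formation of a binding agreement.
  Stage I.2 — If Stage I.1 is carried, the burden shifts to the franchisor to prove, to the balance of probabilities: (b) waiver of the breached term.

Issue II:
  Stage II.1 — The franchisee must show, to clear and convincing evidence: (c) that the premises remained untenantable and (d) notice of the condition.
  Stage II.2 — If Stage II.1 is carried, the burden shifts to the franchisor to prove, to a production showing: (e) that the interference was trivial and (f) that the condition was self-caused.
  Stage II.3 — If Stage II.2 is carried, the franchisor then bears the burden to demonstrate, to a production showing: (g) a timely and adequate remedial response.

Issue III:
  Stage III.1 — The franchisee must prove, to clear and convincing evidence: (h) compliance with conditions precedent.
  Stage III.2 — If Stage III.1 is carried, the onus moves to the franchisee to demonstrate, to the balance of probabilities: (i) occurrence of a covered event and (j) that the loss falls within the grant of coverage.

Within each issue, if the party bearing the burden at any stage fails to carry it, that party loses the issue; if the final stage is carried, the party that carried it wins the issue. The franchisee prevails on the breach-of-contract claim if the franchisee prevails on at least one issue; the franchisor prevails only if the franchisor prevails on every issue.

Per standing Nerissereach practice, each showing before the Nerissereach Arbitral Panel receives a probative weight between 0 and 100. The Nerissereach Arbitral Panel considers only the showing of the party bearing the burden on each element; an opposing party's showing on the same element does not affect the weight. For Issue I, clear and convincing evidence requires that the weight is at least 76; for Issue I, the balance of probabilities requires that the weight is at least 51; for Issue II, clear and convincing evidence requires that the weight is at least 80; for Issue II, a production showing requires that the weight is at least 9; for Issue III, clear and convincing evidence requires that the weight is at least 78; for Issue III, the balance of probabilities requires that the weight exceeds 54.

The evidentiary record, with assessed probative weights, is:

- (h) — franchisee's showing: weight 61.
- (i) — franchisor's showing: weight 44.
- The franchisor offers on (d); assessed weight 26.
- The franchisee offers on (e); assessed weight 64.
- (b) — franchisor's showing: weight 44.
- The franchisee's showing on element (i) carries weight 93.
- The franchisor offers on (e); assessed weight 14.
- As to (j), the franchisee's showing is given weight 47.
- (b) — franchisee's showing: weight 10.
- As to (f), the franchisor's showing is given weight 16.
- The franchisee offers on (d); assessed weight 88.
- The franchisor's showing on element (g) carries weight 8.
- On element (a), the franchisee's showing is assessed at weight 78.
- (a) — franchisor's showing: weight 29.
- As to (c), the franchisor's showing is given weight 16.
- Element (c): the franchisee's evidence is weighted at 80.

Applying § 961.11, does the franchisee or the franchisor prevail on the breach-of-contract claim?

franchisee

— Issue I —
Stage I.1 (franchisee, clear and convincing evidence, weight is at least 76): (a) 78 (franchisor's 29 disregarded) ≥ 76 — meets.
  The franchisee carries Stage I.1; the franchisor now bears the burden.
Stage I.2 (franchisor, the balance of probabilities, weight is at least 51): (b) 44 (franchisee's 10 disregarded) < 51 — fails.
  The franchisor does not carry Stage I.2.
The franchisee prevails on this issue.
— Issue II —
Stage II.1 (franchisee, clear and convincing evidence, weight is at least 80): (c) 80 (franchisor's 16 disregarded) ≥ 80 — meets; (d) 88 (franchisor's 26 disregarded) ≥ 80 — meets.
  Stage II.1 is satisfied; the onus moves to the franchisor.
Stage II.2 (franchisor, a production showing, weight is at least 9): (e) 14 (franchisee's 64 disregarded) ≥ 9 — meets; (f) 16 ≥ 9 — meets.
  Stage II.2 is satisfied; the franchisor continues to bear the burden.
Stage II.3 (franchisor, a production showing, weight is at least 9): (g) 8 < 9 — fails.
  The franchisor does not carry Stage II.3.
The analysis ends at Stage II.3; the franchisee prevails on this issue.
— Issue III —
At Stage III.1 the franchisee must meet clear and convincing evidence (weight is at least 78): on (h) the weight is 61, < 78, so (h) does not meet the standard.
  Stage III.1 not carried; the franchisee fails its burden.
The analysis ends at Stage III.1; the franchisor prevails on this issue.
Per-issue: Issue I → franchisee; Issue II → franchisee; Issue III → franchisor. The franchisee must prevail on at least one issue; overall, the franchisee prevails.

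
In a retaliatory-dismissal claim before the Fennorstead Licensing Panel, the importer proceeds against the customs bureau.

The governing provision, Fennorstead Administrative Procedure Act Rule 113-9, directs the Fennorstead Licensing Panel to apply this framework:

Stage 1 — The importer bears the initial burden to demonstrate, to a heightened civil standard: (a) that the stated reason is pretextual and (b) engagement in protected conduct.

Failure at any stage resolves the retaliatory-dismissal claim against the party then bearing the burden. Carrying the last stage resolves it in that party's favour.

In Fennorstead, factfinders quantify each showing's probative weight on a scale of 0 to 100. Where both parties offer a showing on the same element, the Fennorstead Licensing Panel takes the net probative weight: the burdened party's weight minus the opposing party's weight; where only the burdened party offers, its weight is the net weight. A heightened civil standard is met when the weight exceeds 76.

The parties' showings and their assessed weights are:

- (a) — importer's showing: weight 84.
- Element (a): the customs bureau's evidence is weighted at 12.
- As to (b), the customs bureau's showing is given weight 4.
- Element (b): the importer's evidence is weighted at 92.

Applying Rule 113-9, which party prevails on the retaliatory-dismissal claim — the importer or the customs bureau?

At Stage 1 the importer must meet a heightened civil standard (weight exceeds 76): on (a) the weight is 84 less the opposing 12 gives net 72, which does not exceed 76, so (a) does not meet the standard; on (b) the weight is 92 less the opposing 4 gives net 88, > 76, so (b) meets the standard.
  The importer does not carry Stage 1.
So the customs bureau prevails.

customs bureau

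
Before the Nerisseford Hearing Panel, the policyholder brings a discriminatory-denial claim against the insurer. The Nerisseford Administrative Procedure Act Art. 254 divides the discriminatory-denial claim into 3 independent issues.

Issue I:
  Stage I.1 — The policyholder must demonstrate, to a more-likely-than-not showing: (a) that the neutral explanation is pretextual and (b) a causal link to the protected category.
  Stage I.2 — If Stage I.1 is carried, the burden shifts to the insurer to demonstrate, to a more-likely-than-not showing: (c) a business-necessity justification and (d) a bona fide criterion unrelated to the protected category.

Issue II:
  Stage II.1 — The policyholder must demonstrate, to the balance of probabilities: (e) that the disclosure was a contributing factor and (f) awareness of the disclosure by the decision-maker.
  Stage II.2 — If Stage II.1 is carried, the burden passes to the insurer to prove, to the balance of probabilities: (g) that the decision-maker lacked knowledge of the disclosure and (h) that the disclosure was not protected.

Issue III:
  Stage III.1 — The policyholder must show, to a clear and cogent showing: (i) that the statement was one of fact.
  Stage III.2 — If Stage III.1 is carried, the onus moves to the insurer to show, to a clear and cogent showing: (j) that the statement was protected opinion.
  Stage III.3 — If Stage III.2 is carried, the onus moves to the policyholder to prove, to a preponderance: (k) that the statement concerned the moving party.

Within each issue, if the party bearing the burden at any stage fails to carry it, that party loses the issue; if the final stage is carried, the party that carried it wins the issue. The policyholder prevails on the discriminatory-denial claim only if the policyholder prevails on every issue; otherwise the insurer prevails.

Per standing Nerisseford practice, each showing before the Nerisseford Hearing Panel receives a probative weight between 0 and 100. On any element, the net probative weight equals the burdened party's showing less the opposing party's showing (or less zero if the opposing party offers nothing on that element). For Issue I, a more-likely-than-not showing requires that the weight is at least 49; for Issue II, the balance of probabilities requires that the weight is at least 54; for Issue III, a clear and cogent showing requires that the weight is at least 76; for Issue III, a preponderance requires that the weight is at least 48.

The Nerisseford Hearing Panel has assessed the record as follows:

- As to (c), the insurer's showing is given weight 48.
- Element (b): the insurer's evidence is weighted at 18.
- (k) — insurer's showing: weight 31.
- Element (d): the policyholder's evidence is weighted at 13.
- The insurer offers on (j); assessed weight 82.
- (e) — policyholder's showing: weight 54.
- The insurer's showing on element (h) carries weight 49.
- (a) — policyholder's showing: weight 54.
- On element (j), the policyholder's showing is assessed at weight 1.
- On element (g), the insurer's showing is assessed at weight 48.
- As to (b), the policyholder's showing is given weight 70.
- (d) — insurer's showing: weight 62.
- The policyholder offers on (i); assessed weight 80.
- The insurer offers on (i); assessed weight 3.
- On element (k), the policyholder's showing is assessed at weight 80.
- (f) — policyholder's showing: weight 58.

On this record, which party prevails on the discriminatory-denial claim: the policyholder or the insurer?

— Issue I —
At Stage I.1 the policyholder must meet a more-likely-than-not showing (weight is at least 49): on (a) the weight is 54, ≥ 49, so (a) meets the standard; on (b) the weight is 70 less the opposing 18 gives net 52, ≥ 49, so (b) meets the standard.
  Stage I.1 is satisfied; the onus moves to the insurer.
At Stage I.2 the insurer must meet a more-likely-than-not showing (weight is at least 49): on (c) the weight is 48, < 49, so (c) does not meet the standard; on (d) the weight is 62 less the opposing 13 gives net 49, which does reach 49, so (d) meets the standard.
  Not every element is met, so the insurer fails to carry Stage I.2.
The analysis ends at Stage I.2; the policyholder prevails on this issue.
— Issue II —
Stage II.1 — burden on policyholder; standard: the balance of probabilities (weight is at least 54).
    (e): 54 ≥ 54 [met]
    (f): 58 ≥ 54 [met]
  All elements met. The burden passes to the insurer.
Stage II.2 — burden on insurer; standard: the balance of probabilities (weight is at least 54).
    (g): 48 < 54 [not met]
    (h): 49 < 54 [not met]
  The insurer does not carry Stage II.2.
So the policyholder prevails on this issue.
— Issue III —
Stage III.1 (policyholder, a clear and cogent showing, weight is at least 76): (i) net 80−3=77 ≥ 76 — meets.
  Stage III.1 carried; the burden shifts to the insurer.
Stage III.2 (insurer, a clear and cogent showing, weight is at least 76): (j) net 82−1=81 ≥ 76 — meets.
  The insurer carries Stage III.2; the policyholder now bears the burden.
Stage III.3 (policyholder, a preponderance, weight is at least 48): (k) net 80−31=49 ≥ 48 — meets.
  The policyholder carries the last stage.
With every stage satisfied, the policyholder prevails on this issue.
Per-issue: Issue I → policyholder; Issue II → policyholder; Issue III → policyholder. The policyholder must prevail on every issue; overall, the policyholder prevails.

policyholder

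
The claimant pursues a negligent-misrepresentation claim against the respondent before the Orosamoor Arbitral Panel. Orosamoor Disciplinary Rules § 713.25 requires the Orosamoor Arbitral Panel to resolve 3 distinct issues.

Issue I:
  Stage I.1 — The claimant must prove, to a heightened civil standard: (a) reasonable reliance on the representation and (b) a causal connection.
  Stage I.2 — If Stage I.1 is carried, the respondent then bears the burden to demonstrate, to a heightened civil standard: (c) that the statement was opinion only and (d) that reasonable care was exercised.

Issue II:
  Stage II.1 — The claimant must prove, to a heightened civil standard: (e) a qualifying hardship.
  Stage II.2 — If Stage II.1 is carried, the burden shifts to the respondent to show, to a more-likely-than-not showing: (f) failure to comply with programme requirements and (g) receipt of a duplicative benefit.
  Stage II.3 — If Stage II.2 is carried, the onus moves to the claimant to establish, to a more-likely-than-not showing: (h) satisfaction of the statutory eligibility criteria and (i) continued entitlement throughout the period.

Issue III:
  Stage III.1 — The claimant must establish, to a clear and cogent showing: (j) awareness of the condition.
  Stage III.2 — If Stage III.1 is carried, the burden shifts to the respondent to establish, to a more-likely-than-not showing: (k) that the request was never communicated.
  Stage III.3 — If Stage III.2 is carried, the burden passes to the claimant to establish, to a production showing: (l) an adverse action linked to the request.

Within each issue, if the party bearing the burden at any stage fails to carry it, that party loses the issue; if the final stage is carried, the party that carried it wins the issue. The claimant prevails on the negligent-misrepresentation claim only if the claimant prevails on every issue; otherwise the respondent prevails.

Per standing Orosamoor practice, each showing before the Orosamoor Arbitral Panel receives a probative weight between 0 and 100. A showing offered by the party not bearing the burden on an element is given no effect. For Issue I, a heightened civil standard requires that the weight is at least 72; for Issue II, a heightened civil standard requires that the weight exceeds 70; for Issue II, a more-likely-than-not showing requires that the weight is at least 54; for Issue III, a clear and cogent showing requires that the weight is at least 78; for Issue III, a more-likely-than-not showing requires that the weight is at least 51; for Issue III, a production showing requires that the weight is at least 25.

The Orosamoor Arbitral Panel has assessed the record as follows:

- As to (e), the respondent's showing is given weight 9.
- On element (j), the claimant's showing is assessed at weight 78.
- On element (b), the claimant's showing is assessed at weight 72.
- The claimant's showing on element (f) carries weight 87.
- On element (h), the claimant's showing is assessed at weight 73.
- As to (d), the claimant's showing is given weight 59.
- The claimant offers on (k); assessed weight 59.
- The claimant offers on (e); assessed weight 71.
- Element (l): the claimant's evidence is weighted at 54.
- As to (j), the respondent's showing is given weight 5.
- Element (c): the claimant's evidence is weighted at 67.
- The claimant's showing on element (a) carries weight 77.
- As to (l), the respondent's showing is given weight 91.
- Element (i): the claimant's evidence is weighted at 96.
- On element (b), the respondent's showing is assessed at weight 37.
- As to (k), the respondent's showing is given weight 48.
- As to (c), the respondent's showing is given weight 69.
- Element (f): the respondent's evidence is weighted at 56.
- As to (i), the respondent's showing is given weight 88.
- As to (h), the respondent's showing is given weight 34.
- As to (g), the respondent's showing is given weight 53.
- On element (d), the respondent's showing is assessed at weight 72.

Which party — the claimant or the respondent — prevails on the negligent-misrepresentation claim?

claimant

— Issue I —
Stage I.1 (claimant, a heightened civil standard, weight is at least 72): (a) 77 ≥ 72 — meets; (b) 72 (respondent's 37 disregarded) ≥ 72 — meets.
  The claimant carries Stage I.1; the respondent now bears the burden.
Stage I.2 (respondent, a heightened civil standard, weight is at least 72): (c) 69 (claimant's 67 disregarded) < 72 — fails; (d) 72 (claimant's 59 disregarded) ≥ 72 — meets.
  Not every element is met, so the respondent fails to carry Stage I.2.
The analysis ends at Stage I.2; the claimant prevails on this issue.
— Issue II —
Stage II.1 (claimant, a heightened civil standard, weight exceeds 70): (e) 71 (respondent's 9 disregarded) > 70 — meets.
  The claimant carries Stage II.1; the respondent now bears the burden.
Stage II.2 (respondent, a more-likely-than-not showing, weight is at least 54): (f) 56 (claimant's 87 disregarded) ≥ 54 — meets; (g) 53 < 54 — fails.
  Not every element is met, so the respondent fails to carry Stage II.2.
The analysis ends at Stage II.2; the claimant prevails on this issue.
— Issue III —
Stage III.1 — burden on claimant; standard: a clear and cogent showing (weight is at least 78).
    (j): 78 (respondent's 5 disregarded) ≥ 78 [met]
  The claimant carries Stage III.1; the respondent now bears the burden.
Stage III.2 — burden on respondent; standard: a more-likely-than-not showing (weight is at least 51).
    (k): 48 (claimant's 59 disregarded) < 51 [not met]
  The respondent does not carry Stage III.2.
So the claimant prevails on this issue.
Per-issue: Issue I → claimant; Issue II → claimant; Issue III → claimant. The claimant must prevail on every issue; overall, the claimant prevails.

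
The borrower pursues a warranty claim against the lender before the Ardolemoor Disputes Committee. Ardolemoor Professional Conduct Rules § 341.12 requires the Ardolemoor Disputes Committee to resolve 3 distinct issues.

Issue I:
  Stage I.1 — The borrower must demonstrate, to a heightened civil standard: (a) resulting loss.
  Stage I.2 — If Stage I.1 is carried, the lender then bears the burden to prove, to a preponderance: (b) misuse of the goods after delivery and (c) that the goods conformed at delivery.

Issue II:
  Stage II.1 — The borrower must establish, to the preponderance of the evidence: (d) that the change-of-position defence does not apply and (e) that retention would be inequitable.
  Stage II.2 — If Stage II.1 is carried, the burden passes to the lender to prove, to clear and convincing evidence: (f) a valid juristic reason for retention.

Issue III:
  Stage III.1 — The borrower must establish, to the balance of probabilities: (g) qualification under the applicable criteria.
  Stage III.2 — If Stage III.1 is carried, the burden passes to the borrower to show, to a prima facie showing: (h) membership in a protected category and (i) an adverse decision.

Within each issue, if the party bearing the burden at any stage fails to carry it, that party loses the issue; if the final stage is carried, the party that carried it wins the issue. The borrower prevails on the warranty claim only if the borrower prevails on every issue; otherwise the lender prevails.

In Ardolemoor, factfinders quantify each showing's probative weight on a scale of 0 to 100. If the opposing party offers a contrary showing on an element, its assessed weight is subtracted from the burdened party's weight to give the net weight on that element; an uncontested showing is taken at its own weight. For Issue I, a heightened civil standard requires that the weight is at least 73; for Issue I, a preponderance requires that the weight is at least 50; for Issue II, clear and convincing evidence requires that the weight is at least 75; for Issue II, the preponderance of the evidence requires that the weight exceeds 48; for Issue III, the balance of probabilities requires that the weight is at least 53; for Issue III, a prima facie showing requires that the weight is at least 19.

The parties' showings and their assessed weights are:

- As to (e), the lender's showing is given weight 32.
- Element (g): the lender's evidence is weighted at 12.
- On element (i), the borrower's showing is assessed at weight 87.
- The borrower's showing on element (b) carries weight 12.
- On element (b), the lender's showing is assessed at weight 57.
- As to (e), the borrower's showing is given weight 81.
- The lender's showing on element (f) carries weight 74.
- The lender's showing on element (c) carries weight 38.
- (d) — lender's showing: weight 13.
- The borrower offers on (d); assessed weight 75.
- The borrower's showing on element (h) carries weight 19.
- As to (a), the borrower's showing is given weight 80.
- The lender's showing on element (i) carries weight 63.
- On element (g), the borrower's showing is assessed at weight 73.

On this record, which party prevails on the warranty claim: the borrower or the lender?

— Issue I —
Stage I.1 (borrower, a heightened civil standard, weight is at least 73): (a) 80 ≥ 73 — meets.
  Stage I.1 is satisfied; the onus moves to the lender.
Stage I.2 (lender, a preponderance, weight is at least 50): (b) net 57−12=45 < 50 — fails; (c) 38 < 50 — fails.
  The lender does not carry Stage I.2.
So the borrower prevails on this issue.
— Issue II —
Stage II.1 (borrower, the preponderance of the evidence, weight exceeds 48): (d) net 75−13=62 > 48 — meets; (e) net 81−32=49 > 48 — meets.
  Stage II.1 is satisfied; the onus moves to the lender.
Stage II.2 (lender, clear and convincing evidence, weight is at least 75): (f) 74 < 75 — fails.
  Not every element is met, so the lender fails to carry Stage II.2.
The analysis ends at Stage II.2; the borrower prevails on this issue.
— Issue III —
At Stage III.1 the borrower must meet the balance of probabilities (weight is at least 53): on (g) the weight is 73 less the opposing 12 gives net 61, which does reach 53, so (g) meets the standard.
  All elements met. The borrower retains the burden for Stage III.2.
At Stage III.2 the borrower must meet a prima facie showing (weight is at least 19): on (h) the weight is 19, which does reach 19, so (h) meets the standard; on (i) the weight is 87 less the opposing 63 gives net 24, which does reach 19, so (i) meets the standard.
  The borrower carries the last stage.
With every stage satisfied, the borrower prevails on this issue.
Per-issue: Issue I → borrower; Issue II → borrower; Issue III → borrower. The borrower must prevail on every issue; overall, the borrower prevails.

borrower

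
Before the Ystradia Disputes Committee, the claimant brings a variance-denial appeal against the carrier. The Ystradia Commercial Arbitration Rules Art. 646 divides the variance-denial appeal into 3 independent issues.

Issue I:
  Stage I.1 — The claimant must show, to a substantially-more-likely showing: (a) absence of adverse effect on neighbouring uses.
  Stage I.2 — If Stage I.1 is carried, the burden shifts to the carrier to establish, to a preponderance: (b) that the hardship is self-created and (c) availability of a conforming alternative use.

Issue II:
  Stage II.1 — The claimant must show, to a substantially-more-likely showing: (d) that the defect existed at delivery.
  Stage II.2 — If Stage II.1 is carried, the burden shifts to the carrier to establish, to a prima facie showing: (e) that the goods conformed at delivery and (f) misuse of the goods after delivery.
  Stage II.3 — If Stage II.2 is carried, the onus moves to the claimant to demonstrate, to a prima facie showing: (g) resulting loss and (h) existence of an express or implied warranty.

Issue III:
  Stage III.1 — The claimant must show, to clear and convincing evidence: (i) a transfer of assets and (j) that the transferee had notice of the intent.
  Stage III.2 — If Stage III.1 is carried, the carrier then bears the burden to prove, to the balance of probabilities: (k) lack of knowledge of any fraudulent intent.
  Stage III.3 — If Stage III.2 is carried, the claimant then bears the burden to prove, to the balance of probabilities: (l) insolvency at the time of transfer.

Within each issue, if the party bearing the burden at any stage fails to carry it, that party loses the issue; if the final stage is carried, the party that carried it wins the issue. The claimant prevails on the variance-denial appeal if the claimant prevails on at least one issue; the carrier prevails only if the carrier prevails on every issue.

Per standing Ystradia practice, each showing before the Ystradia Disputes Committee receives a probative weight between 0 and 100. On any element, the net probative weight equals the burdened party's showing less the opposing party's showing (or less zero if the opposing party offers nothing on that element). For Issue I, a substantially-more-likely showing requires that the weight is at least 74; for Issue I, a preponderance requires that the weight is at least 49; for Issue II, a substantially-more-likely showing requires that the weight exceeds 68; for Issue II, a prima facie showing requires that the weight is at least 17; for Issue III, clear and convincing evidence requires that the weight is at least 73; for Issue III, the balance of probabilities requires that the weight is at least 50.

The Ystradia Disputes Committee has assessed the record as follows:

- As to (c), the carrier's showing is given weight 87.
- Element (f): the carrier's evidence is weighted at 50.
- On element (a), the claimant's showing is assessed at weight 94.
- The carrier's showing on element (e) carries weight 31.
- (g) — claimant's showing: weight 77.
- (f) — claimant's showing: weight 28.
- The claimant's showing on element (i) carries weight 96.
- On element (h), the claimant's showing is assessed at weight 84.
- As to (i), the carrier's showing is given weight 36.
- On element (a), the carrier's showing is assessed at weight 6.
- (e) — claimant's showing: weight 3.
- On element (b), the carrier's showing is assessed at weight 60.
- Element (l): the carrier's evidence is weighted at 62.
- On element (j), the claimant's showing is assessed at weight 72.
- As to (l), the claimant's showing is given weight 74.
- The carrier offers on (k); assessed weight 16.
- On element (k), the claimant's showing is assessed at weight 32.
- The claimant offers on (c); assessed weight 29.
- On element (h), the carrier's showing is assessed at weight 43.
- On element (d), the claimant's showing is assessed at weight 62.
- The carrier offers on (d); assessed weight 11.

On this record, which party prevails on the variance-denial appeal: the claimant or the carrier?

carrier

— Issue I —
Stage I.1 — burden on claimant; standard: a substantially-more-likely showing (weight is at least 74).
    (a): 94 − 6 = 88 ≥ 74 [met]
  All elements met. The burden passes to the carrier.
Stage I.2 — burden on carrier; standard: a preponderance (weight is at least 49).
    (b): 60 ≥ 49 [met]
    (c): 87 − 29 = 58 ≥ 49 [met]
  All elements met at the final stage.
All stages carried — the carrier prevails on this issue.
— Issue II —
Stage II.1 (claimant, a substantially-more-likely showing, weight exceeds 68): (d) net 62−11=51 ≤ 68 — fails.
  Not every element is met, so the claimant fails to carry Stage II.1.
The analysis ends at Stage II.1; the carrier prevails on this issue.
— Issue III —
Stage III.1 — burden on claimant; standard: clear and convincing evidence (weight is at least 73).
    (i): 96 − 36 = 60 < 73 [not met]
    (j): 72 < 73 [not met]
  The claimant does not carry Stage III.1.
The carrier prevails on this issue.
Per-issue: Issue I → carrier; Issue II → carrier; Issue III → carrier. The claimant must prevail on at least one issue; overall, the carrier prevails.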